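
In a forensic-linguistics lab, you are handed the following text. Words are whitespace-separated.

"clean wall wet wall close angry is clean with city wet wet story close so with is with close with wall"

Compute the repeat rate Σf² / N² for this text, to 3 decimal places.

0.125

Frequencies: with:4, wall:3, wet:3, close:3, clean:2, is:2, angry:1, city:1, story:1, so:1
Σf² = 55; N² = 441
Repeat rate = 55 / 441 = 0.125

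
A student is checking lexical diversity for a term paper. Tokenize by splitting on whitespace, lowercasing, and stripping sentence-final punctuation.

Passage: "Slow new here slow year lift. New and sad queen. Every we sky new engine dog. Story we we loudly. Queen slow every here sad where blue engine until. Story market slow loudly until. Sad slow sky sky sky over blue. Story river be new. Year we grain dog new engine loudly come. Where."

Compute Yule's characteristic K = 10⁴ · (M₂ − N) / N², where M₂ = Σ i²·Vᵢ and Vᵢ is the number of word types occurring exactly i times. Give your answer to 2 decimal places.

356.65

Frequencies: slow:5, new:5, we:4, sky:4, sad:3, engine:3, story:3, loudly:3, here:2, year:2, queen:2, every:2, dog:2, where:2, blue:2, until:2, lift:1, and:1, market:1, over:1, … (4 more, each freq 1)
N = 54. Frequency spectrum: V_1=8, V_2=8, V_3=4, V_4=2, V_5=2
M₂ = 1²·8 + 2²·8 + 3²·4 + 4²·2 + 5²·2 = 158
K = 10000 × (158 − 54) / 54² = 356.65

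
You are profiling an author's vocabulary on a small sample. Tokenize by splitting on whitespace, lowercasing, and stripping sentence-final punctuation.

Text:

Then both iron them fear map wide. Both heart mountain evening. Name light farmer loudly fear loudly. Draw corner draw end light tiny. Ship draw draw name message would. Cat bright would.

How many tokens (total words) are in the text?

32

Tokens: then, both, iron, them, fear, map, wide, both, heart, mountain, evening, name, light, farmer, loudly, fear, loudly, draw, corner, draw, end, light, tiny, ship, draw, draw, name, message, would, cat, bright, would
N = 32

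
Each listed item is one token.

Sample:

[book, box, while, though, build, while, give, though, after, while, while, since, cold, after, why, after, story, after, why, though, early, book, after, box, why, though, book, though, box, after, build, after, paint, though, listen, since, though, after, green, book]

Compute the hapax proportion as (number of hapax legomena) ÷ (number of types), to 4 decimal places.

0.4667

Frequencies: after:8, though:7, book:4, while:4, box:3, why:3, build:2, since:2, give:1, cold:1, story:1, early:1, paint:1, listen:1, green:1
Hapax count = 7; type count = 15.
Ratio = 7 / 15 = 0.4667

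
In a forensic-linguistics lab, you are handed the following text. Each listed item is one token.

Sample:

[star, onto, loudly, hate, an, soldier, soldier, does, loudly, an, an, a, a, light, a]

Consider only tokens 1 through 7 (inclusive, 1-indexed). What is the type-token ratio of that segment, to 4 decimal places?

Segment tokens 1–7: star, onto, loudly, hate, an, soldier, soldier
Segment N = 7, segment V = 6.
TTR = 6 / 7 = 0.8571

0.8571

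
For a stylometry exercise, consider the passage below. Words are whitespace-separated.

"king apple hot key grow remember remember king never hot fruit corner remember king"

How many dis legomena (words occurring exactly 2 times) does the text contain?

Frequencies: king:3, remember:3, hot:2, apple:1, key:1, grow:1, never:1, fruit:1, corner:1
Words with frequency 2: hot

1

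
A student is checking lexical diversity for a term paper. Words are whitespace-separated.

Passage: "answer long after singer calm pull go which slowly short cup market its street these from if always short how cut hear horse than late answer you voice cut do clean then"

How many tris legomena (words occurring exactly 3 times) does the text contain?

Frequencies: answer:2, short:2, cut:2, long:1, after:1, singer:1, calm:1, pull:1, go:1, which:1, slowly:1, cup:1, market:1, its:1, street:1, these:1, from:1, if:1, always:1, how:1, … (9 more, each freq 1)
Words with frequency 3: (none)

0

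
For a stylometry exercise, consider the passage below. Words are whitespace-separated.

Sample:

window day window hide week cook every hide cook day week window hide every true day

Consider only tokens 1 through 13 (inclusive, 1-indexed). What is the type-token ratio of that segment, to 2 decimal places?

0.46

Segment tokens 1–13: window, day, window, hide, week, cook, every, hide, cook, day, week, window, hide
Segment N = 13, segment V = 6.
TTR = 6 / 13 = 0.46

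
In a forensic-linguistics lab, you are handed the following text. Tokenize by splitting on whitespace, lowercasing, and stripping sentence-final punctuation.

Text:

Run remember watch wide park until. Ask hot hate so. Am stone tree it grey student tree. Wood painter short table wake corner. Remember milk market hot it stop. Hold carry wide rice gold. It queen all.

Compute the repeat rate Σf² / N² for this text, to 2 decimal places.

0.04

Frequencies: it:3, remember:2, wide:2, hot:2, tree:2, run:1, watch:1, park:1, until:1, ask:1, hate:1, so:1, am:1, stone:1, grey:1, student:1, wood:1, painter:1, short:1, table:1, … (11 more, each freq 1)
Σf² = 51; N² = 1369
Repeat rate = 51 / 1369 = 0.04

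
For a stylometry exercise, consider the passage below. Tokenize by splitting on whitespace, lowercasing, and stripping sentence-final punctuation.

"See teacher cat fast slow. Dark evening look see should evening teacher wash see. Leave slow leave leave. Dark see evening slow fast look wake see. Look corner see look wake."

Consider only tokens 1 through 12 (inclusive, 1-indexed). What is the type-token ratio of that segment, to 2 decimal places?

0.75

Segment tokens 1–12: see, teacher, cat, fast, slow, dark, evening, look, see, should, evening, teacher
Segment N = 12, segment V = 9.
TTR = 9 / 12 = 0.75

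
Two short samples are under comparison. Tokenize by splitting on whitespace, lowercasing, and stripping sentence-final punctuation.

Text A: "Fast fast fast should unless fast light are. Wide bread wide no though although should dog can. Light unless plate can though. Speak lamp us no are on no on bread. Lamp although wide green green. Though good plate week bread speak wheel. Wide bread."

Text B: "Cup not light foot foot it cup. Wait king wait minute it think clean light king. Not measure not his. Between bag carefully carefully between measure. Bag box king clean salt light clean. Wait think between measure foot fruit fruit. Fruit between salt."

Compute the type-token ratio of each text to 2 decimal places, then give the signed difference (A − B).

TTR(A) = 21/45 = 0.47
TTR(B) = 18/43 = 0.42
Difference = 0.47 − 0.42 = 0.05

0.05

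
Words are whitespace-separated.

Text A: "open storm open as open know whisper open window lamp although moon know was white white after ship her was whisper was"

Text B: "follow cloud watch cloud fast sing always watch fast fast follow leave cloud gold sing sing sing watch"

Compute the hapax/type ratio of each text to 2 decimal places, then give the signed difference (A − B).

0.26

A: hapax=9, V=14, ratio=0.64
B: hapax=3, V=8, ratio=0.38
Difference = 0.64 − 0.38 = 0.26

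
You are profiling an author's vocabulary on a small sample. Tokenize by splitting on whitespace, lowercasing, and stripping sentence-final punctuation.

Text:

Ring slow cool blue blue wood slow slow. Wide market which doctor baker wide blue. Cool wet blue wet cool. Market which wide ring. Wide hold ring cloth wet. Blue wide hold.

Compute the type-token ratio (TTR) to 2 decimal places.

N = 32 tokens, V = 13 types.
TTR = V / N = 13 / 32 = 0.41

0.41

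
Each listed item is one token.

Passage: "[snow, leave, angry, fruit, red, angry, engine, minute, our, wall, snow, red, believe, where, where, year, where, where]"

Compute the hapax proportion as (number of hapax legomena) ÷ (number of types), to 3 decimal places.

Frequencies: where:4, snow:2, angry:2, red:2, leave:1, fruit:1, engine:1, minute:1, our:1, wall:1, believe:1, year:1
Hapax count = 8; type count = 12.
Ratio = 8 / 12 = 0.667

0.667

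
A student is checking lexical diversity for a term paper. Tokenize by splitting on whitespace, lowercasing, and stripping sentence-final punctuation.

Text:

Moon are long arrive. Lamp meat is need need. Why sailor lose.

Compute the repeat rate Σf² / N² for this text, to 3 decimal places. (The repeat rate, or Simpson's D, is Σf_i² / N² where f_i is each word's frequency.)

0.097

Frequencies: need:2, moon:1, are:1, long:1, arrive:1, lamp:1, meat:1, is:1, why:1, sailor:1, lose:1
Σf² = 14; N² = 144
Repeat rate = 14 / 144 = 0.097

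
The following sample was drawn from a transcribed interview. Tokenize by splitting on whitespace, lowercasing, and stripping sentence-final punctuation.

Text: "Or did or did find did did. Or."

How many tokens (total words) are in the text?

8

Tokens: or, did, or, did, find, did, did, or
N = 8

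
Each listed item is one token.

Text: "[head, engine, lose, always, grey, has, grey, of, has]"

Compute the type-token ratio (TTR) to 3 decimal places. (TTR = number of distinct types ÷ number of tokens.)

0.778

N = 9 tokens, V = 7 types.
TTR = V / N = 7 / 9 = 0.778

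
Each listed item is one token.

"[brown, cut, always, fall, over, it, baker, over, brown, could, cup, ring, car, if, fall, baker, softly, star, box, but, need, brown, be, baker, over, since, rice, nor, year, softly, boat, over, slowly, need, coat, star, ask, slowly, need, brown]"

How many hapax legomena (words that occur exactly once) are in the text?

18

Frequencies: brown:4, over:4, baker:3, need:3, fall:2, softly:2, star:2, slowly:2, cut:1, always:1, it:1, could:1, cup:1, ring:1, car:1, if:1, box:1, but:1, be:1, since:1, … (6 more, each freq 1)
Hapax (freq=1): always, ask, be, boat, box, but, car, coat, could, cup, cut, if, it, nor, rice, ring, since, year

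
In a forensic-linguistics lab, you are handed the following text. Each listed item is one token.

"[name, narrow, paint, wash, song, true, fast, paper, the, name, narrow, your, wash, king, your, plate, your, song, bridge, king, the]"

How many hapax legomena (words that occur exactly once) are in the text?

Frequencies: your:3, name:2, narrow:2, wash:2, song:2, the:2, king:2, paint:1, true:1, fast:1, paper:1, plate:1, bridge:1
Hapax (freq=1): bridge, fast, paint, paper, plate, true

6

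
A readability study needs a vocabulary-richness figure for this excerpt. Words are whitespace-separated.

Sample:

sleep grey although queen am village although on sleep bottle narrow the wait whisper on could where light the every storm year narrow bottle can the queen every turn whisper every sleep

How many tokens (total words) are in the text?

Tokens: sleep, grey, although, queen, am, village, although, on, sleep, bottle, narrow, the, wait, whisper, on, could, where, light, the, every, storm, year, narrow, bottle, can, the, queen, every, turn, whisper, every, sleep
N = 32

32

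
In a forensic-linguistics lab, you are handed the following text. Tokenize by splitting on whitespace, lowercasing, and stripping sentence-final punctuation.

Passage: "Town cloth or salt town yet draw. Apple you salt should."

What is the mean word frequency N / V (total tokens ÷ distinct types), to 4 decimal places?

1.2222

N = 11 tokens, V = 9 types.
Mean frequency = N / V = 11 / 9 = 1.2222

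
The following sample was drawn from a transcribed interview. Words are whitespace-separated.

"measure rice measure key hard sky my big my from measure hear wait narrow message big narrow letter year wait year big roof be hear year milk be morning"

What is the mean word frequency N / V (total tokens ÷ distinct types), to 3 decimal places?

1.611

N = 29 tokens, V = 18 types.
Mean frequency = N / V = 29 / 18 = 1.611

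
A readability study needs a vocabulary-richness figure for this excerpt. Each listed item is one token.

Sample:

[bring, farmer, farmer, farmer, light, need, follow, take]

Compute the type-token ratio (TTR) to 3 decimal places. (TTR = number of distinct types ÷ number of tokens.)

0.750

N = 8 tokens, V = 6 types.
TTR = V / N = 6 / 8 = 0.750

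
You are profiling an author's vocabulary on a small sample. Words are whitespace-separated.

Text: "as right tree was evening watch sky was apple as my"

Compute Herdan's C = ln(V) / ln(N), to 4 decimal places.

N = 11, V = 9.
ln(V) = 2.197225, ln(N) = 2.397895
C = 2.197225 / 2.397895 = 0.9163

0.9163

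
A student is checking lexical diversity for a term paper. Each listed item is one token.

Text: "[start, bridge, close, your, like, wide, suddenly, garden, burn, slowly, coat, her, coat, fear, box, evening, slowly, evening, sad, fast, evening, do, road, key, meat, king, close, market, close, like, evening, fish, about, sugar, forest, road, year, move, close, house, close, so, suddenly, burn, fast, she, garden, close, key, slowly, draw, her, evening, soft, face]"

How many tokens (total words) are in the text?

55

Tokens: start, bridge, close, your, like, wide, suddenly, garden, burn, slowly, coat, her, coat, fear, box, evening, slowly, evening, sad, fast, evening, do, road, key, meat, king, close, market, close, like, evening, fish, about, sugar, forest, road, year, move, close, house, close, so, suddenly, burn, fast, she, garden, close, key, slowly, draw, her, evening, soft, face
N = 55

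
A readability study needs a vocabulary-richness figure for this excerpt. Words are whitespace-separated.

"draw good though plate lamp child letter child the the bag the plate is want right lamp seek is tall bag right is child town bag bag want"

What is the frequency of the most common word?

Frequencies: bag:4, child:3, the:3, is:3, plate:2, lamp:2, want:2, right:2, draw:1, good:1, though:1, letter:1, seek:1, tall:1, town:1
Most common: 'bag' with frequency 4.

4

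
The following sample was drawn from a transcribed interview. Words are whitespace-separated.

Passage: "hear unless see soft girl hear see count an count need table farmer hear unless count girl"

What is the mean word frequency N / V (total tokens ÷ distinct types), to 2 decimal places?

1.70

N = 17 tokens, V = 10 types.
Mean frequency = N / V = 17 / 10 = 1.70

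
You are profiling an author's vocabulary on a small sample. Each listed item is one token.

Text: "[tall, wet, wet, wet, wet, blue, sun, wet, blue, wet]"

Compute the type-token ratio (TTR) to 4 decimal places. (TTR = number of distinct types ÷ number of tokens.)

N = 10 tokens, V = 4 types.
TTR = V / N = 4 / 10 = 0.4000

0.4000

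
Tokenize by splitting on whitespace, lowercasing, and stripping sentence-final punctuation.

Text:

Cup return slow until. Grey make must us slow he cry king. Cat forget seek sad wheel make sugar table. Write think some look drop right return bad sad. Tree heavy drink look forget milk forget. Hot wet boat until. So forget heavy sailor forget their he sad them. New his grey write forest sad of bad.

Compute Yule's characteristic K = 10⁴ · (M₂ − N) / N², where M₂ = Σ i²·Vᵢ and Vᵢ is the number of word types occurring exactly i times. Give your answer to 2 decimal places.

160.05

Frequencies: forget:5, sad:4, return:2, slow:2, until:2, grey:2, make:2, he:2, write:2, look:2, bad:2, heavy:2, cup:1, must:1, us:1, cry:1, king:1, cat:1, seek:1, wheel:1, … (20 more, each freq 1)
N = 57. Frequency spectrum: V_1=28, V_2=10, V_4=1, V_5=1
M₂ = 1²·28 + 2²·10 + 4²·1 + 5²·1 = 109
K = 10000 × (109 − 57) / 57² = 160.05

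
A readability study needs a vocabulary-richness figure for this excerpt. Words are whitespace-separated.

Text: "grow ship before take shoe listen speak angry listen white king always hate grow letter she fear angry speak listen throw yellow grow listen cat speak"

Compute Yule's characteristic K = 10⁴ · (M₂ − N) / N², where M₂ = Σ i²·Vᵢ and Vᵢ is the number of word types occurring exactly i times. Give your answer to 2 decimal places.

384.62

Frequencies: listen:4, grow:3, speak:3, angry:2, ship:1, before:1, take:1, shoe:1, white:1, king:1, always:1, hate:1, letter:1, she:1, fear:1, throw:1, yellow:1, cat:1
N = 26. Frequency spectrum: V_1=14, V_2=1, V_3=2, V_4=1
M₂ = 1²·14 + 2²·1 + 3²·2 + 4²·1 = 52
K = 10000 × (52 − 26) / 26² = 384.62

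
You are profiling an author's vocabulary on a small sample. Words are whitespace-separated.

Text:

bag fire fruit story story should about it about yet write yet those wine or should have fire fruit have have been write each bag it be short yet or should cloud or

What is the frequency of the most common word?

3

Frequencies: should:3, yet:3, or:3, have:3, bag:2, fire:2, fruit:2, story:2, about:2, it:2, write:2, those:1, wine:1, been:1, each:1, be:1, short:1, cloud:1
Most common: 'should' with frequency 3.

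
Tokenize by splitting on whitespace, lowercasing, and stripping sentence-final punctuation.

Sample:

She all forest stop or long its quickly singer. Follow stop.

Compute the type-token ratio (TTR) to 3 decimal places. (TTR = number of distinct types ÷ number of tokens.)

N = 11 tokens, V = 10 types.
TTR = V / N = 10 / 11 = 0.909

0.909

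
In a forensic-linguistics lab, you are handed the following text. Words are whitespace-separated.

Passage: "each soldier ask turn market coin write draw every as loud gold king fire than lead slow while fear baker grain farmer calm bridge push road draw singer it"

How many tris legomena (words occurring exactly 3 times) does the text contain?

0

Frequencies: draw:2, each:1, soldier:1, ask:1, turn:1, market:1, coin:1, write:1, every:1, as:1, loud:1, gold:1, king:1, fire:1, than:1, lead:1, slow:1, while:1, fear:1, baker:1, … (8 more, each freq 1)
Words with frequency 3: (none)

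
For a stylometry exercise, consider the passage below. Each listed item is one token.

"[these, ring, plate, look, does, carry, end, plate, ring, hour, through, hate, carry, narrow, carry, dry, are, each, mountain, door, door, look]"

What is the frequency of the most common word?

Frequencies: carry:3, ring:2, plate:2, look:2, door:2, these:1, does:1, end:1, hour:1, through:1, hate:1, narrow:1, dry:1, are:1, each:1, mountain:1
Most common: 'carry' with frequency 3.

3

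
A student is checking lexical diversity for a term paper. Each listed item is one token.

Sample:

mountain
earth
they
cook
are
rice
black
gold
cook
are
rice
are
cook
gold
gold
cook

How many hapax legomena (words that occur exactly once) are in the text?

4

Frequencies: cook:4, are:3, gold:3, rice:2, mountain:1, earth:1, they:1, black:1
Hapax (freq=1): black, earth, mountain, they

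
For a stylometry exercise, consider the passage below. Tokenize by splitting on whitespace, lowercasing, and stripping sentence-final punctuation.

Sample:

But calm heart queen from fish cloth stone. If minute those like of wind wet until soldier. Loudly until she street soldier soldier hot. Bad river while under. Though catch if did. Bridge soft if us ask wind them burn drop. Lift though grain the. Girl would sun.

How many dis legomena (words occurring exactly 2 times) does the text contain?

Frequencies: if:3, soldier:3, wind:2, until:2, though:2, but:1, calm:1, heart:1, queen:1, from:1, fish:1, cloth:1, stone:1, minute:1, those:1, like:1, of:1, wet:1, loudly:1, she:1, … (21 more, each freq 1)
Words with frequency 2: though, until, wind

3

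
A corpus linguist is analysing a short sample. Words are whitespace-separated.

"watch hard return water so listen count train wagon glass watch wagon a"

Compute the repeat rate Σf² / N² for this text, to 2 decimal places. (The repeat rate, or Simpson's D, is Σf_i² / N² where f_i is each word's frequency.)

Frequencies: watch:2, wagon:2, hard:1, return:1, water:1, so:1, listen:1, count:1, train:1, glass:1, a:1
Σf² = 17; N² = 169
Repeat rate = 17 / 169 = 0.10

0.10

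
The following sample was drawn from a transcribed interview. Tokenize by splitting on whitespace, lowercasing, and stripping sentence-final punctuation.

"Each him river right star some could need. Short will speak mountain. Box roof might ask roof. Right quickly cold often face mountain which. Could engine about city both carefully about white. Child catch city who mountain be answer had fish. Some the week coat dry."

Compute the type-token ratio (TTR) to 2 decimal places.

N = 46 tokens, V = 38 types.
TTR = V / N = 38 / 46 = 0.83

0.83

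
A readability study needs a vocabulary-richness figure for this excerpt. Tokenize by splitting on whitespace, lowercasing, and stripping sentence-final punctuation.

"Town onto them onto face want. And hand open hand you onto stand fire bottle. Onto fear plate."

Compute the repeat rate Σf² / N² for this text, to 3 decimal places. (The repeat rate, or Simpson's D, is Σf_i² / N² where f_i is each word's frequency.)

0.099

Frequencies: onto:4, hand:2, town:1, them:1, face:1, want:1, and:1, open:1, you:1, stand:1, fire:1, bottle:1, fear:1, plate:1
Σf² = 32; N² = 324
Repeat rate = 32 / 324 = 0.099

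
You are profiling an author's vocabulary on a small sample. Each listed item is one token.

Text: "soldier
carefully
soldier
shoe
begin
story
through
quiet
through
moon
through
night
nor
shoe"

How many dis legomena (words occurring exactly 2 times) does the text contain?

Frequencies: through:3, soldier:2, shoe:2, carefully:1, begin:1, story:1, quiet:1, moon:1, night:1, nor:1
Words with frequency 2: shoe, soldier

2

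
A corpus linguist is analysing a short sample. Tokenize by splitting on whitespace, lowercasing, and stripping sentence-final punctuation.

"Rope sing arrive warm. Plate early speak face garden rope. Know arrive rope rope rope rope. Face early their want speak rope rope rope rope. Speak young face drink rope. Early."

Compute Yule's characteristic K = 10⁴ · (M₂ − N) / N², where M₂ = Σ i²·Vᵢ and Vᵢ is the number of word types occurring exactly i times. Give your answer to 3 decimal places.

1352.758

Frequencies: rope:11, early:3, speak:3, face:3, arrive:2, sing:1, warm:1, plate:1, garden:1, know:1, their:1, want:1, young:1, drink:1
N = 31. Frequency spectrum: V_1=9, V_2=1, V_3=3, V_11=1
M₂ = 1²·9 + 2²·1 + 3²·3 + 11²·1 = 161
K = 10000 × (161 − 31) / 31² = 1352.758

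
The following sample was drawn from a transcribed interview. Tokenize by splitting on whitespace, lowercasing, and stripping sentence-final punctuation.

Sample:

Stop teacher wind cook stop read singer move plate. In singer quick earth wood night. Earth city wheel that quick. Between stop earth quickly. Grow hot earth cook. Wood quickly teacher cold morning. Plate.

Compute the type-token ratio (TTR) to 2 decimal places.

N = 34 tokens, V = 22 types.
TTR = V / N = 22 / 34 = 0.65

0.65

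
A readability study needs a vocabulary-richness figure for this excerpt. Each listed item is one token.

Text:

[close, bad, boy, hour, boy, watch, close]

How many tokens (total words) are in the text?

Tokens: close, bad, boy, hour, boy, watch, close
N = 7

7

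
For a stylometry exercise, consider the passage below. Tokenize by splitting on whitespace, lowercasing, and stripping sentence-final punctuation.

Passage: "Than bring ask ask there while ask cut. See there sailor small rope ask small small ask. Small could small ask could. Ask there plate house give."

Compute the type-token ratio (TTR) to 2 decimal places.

N = 27 tokens, V = 14 types.
TTR = V / N = 14 / 27 = 0.52

0.52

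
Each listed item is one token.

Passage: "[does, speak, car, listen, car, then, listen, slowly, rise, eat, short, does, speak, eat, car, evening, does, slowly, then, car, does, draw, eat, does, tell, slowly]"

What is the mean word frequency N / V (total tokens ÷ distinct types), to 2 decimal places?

2.17

N = 26 tokens, V = 12 types.
Mean frequency = N / V = 26 / 12 = 2.17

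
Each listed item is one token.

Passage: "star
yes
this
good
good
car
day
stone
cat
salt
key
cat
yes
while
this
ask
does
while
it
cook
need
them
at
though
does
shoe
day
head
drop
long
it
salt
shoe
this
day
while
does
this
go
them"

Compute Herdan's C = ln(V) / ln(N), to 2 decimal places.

N = 40, V = 24.
ln(V) = 3.178054, ln(N) = 3.688879
C = 3.178054 / 3.688879 = 0.86

0.86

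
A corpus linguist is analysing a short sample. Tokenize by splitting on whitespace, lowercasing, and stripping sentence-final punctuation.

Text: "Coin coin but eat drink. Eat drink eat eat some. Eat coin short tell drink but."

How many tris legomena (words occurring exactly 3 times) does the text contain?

2

Frequencies: eat:5, coin:3, drink:3, but:2, some:1, short:1, tell:1
Words with frequency 3: coin, drink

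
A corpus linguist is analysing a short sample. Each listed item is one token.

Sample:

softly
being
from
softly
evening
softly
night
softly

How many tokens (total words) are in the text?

8

Tokens: softly, being, from, softly, evening, softly, night, softly
N = 8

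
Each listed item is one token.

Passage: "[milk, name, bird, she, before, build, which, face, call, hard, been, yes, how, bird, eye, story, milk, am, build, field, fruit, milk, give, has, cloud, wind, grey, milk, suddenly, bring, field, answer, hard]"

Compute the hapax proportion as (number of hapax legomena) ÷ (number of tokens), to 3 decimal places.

0.636

Frequencies: milk:4, bird:2, build:2, hard:2, field:2, name:1, she:1, before:1, which:1, face:1, call:1, been:1, yes:1, how:1, eye:1, story:1, am:1, fruit:1, give:1, has:1, … (6 more, each freq 1)
Hapax count = 21; token count = 33.
Ratio = 21 / 33 = 0.636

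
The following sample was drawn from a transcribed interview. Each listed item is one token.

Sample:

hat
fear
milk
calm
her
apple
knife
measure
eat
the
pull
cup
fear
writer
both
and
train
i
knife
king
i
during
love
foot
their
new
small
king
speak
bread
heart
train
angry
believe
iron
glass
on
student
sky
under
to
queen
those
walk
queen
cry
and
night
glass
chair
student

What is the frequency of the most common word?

Frequencies: fear:2, knife:2, and:2, train:2, i:2, king:2, glass:2, student:2, queen:2, hat:1, milk:1, calm:1, her:1, apple:1, measure:1, eat:1, the:1, pull:1, cup:1, writer:1, … (22 more, each freq 1)
Most common: 'fear' with frequency 2.

2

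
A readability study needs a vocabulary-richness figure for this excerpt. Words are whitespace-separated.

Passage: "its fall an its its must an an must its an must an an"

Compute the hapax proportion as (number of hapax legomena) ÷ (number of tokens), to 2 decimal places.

0.07

Frequencies: an:6, its:4, must:3, fall:1
Hapax count = 1; token count = 14.
Ratio = 1 / 14 = 0.07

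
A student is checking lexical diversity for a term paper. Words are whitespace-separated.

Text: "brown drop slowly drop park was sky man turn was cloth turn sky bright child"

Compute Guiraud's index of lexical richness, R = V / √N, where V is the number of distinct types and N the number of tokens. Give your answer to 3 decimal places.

N = 15, V = 11.
√N = 3.872983
R = 11 / 3.872983 = 2.840

2.840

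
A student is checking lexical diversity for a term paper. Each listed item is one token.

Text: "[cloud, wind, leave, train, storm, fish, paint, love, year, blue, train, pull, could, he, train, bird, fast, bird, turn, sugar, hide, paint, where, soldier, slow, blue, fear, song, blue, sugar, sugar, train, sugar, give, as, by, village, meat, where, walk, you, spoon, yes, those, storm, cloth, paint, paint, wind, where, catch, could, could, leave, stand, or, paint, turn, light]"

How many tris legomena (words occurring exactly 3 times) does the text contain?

3

Frequencies: paint:5, train:4, sugar:4, blue:3, could:3, where:3, wind:2, leave:2, storm:2, bird:2, turn:2, cloud:1, fish:1, love:1, year:1, pull:1, he:1, fast:1, hide:1, soldier:1, … (18 more, each freq 1)
Words with frequency 3: blue, could, where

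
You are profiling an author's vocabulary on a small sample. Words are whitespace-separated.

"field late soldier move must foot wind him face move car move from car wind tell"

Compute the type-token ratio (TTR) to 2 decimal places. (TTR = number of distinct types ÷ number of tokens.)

N = 16 tokens, V = 12 types.
TTR = V / N = 12 / 16 = 0.75

0.75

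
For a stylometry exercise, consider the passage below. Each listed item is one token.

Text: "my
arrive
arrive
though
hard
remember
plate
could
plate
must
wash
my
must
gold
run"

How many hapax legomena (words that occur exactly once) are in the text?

7

Frequencies: my:2, arrive:2, plate:2, must:2, though:1, hard:1, remember:1, could:1, wash:1, gold:1, run:1
Hapax (freq=1): could, gold, hard, remember, run, though, wash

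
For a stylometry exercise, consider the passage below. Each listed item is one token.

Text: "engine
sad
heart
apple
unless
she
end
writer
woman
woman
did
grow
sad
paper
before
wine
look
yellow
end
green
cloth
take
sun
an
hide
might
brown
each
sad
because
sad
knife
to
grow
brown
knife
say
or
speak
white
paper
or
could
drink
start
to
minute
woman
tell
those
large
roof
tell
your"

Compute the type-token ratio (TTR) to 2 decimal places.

0.76

N = 54 tokens, V = 41 types.
TTR = V / N = 41 / 54 = 0.76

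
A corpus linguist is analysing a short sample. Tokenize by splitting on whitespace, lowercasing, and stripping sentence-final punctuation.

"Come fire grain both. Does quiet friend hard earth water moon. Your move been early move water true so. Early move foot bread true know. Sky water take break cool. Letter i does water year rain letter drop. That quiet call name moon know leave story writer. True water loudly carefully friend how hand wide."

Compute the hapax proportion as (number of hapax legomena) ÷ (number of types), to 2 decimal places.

Frequencies: water:5, move:3, true:3, does:2, quiet:2, friend:2, moon:2, early:2, know:2, letter:2, come:1, fire:1, grain:1, both:1, hard:1, earth:1, your:1, been:1, so:1, foot:1, … (20 more, each freq 1)
Hapax count = 30; type count = 40.
Ratio = 30 / 40 = 0.75

0.75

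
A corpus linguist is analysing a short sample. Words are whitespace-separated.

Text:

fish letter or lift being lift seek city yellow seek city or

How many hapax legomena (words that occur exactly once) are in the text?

4

Frequencies: or:2, lift:2, seek:2, city:2, fish:1, letter:1, being:1, yellow:1
Hapax (freq=1): being, fish, letter, yellow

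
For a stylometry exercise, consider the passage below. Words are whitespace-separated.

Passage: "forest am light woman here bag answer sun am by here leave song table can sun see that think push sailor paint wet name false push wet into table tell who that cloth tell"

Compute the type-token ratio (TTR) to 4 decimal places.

0.7647

N = 34 tokens, V = 26 types.
TTR = V / N = 26 / 34 = 0.7647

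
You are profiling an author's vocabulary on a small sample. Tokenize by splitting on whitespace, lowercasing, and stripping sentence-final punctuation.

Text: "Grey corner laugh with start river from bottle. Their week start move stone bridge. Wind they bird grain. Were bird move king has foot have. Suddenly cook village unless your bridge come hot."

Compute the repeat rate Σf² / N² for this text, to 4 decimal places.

Frequencies: start:2, move:2, bridge:2, bird:2, grey:1, corner:1, laugh:1, with:1, river:1, from:1, bottle:1, their:1, week:1, stone:1, wind:1, they:1, grain:1, were:1, king:1, has:1, … (9 more, each freq 1)
Σf² = 41; N² = 1089
Repeat rate = 41 / 1089 = 0.0376

0.0376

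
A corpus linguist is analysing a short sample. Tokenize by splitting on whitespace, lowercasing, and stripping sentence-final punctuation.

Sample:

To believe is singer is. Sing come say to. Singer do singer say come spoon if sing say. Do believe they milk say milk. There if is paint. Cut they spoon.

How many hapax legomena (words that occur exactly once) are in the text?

3

Frequencies: say:4, is:3, singer:3, to:2, believe:2, sing:2, come:2, do:2, spoon:2, if:2, they:2, milk:2, there:1, paint:1, cut:1
Hapax (freq=1): cut, paint, there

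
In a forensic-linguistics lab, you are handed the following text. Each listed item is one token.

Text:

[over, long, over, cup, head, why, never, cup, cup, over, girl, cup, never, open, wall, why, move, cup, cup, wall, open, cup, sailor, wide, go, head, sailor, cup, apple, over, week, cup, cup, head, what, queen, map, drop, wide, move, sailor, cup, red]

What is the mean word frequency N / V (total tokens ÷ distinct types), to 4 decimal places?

2.1500

N = 43 tokens, V = 20 types.
Mean frequency = N / V = 43 / 20 = 2.1500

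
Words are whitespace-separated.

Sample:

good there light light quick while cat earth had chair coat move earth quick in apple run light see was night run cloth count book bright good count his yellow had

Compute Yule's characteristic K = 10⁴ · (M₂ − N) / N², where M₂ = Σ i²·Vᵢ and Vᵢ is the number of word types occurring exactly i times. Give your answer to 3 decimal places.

Frequencies: light:3, good:2, quick:2, earth:2, had:2, run:2, count:2, there:1, while:1, cat:1, chair:1, coat:1, move:1, in:1, apple:1, see:1, was:1, night:1, cloth:1, book:1, … (3 more, each freq 1)
N = 31. Frequency spectrum: V_1=16, V_2=6, V_3=1
M₂ = 1²·16 + 2²·6 + 3²·1 = 49
K = 10000 × (49 − 31) / 31² = 187.305

187.305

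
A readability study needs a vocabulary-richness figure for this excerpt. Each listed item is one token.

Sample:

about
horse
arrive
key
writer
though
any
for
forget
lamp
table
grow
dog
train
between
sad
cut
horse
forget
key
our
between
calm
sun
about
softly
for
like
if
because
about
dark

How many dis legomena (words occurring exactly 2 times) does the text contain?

Frequencies: about:3, horse:2, key:2, for:2, forget:2, between:2, arrive:1, writer:1, though:1, any:1, lamp:1, table:1, grow:1, dog:1, train:1, sad:1, cut:1, our:1, calm:1, sun:1, … (5 more, each freq 1)
Words with frequency 2: between, for, forget, horse, key

5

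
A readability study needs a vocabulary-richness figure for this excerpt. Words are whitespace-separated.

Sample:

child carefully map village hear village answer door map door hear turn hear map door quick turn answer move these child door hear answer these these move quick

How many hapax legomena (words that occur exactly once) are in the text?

Frequencies: hear:4, door:4, map:3, answer:3, these:3, child:2, village:2, turn:2, quick:2, move:2, carefully:1
Hapax (freq=1): carefully

1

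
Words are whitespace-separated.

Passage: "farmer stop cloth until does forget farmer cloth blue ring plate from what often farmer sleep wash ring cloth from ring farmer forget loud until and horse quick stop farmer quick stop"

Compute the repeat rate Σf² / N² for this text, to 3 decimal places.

0.076

Frequencies: farmer:5, stop:3, cloth:3, ring:3, until:2, forget:2, from:2, quick:2, does:1, blue:1, plate:1, what:1, often:1, sleep:1, wash:1, loud:1, and:1, horse:1
Σf² = 78; N² = 1024
Repeat rate = 78 / 1024 = 0.076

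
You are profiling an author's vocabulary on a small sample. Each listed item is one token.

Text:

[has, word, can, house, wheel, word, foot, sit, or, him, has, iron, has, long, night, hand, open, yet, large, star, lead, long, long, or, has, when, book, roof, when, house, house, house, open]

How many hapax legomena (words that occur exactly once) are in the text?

14

Frequencies: has:4, house:4, long:3, word:2, or:2, open:2, when:2, can:1, wheel:1, foot:1, sit:1, him:1, iron:1, night:1, hand:1, yet:1, large:1, star:1, lead:1, book:1, … (1 more, each freq 1)
Hapax (freq=1): book, can, foot, hand, him, iron, large, lead, night, roof, sit, star, wheel, yet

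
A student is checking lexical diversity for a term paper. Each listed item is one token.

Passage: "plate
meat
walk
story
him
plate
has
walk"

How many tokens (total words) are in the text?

Tokens: plate, meat, walk, story, him, plate, has, walk
N = 8

8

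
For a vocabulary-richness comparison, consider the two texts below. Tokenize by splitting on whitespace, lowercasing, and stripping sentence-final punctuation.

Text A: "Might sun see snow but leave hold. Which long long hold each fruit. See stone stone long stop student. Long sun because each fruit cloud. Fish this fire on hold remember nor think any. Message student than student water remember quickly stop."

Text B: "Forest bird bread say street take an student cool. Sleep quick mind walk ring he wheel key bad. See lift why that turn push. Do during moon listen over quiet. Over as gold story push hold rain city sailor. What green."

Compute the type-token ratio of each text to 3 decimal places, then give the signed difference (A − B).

TTR(A) = 28/42 = 0.667
TTR(B) = 39/41 = 0.951
Difference = 0.667 − 0.951 = -0.284

-0.284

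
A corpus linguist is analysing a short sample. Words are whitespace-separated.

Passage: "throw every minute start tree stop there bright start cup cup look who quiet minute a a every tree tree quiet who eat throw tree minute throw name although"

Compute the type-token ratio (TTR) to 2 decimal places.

N = 29 tokens, V = 16 types.
TTR = V / N = 16 / 29 = 0.55

0.55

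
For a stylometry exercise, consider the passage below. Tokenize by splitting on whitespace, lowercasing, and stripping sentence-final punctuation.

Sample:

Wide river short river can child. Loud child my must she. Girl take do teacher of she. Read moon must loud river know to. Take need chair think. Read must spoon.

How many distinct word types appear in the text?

22

Distinct types: {can, chair, child, do, girl, know, loud, moon, must, my, need, of, read, river, she, short, spoon, take, teacher, think, to, wide}
V = 22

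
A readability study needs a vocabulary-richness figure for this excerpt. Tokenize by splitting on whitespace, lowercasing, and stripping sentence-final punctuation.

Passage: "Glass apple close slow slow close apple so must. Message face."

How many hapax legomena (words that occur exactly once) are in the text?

5

Frequencies: apple:2, close:2, slow:2, glass:1, so:1, must:1, message:1, face:1
Hapax (freq=1): face, glass, message, must, so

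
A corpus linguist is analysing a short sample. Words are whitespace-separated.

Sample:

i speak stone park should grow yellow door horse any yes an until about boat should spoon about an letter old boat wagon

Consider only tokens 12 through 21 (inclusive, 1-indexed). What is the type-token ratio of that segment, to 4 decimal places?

Segment tokens 12–21: an, until, about, boat, should, spoon, about, an, letter, old
Segment N = 10, segment V = 8.
TTR = 8 / 10 = 0.8000

0.8000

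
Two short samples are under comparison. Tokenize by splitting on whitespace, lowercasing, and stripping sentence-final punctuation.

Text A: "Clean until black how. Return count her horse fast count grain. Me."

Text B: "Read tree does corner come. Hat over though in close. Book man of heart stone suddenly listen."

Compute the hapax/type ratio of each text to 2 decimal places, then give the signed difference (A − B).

A: hapax=10, V=11, ratio=0.91
B: hapax=17, V=17, ratio=1.00
Difference = 0.91 − 1.00 = -0.09

-0.09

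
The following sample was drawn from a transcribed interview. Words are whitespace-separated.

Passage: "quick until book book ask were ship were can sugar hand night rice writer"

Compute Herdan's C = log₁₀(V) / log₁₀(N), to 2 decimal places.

0.94

N = 14, V = 12.
log₁₀(V) = 1.079181, log₁₀(N) = 1.146128
C = 1.079181 / 1.146128 = 0.94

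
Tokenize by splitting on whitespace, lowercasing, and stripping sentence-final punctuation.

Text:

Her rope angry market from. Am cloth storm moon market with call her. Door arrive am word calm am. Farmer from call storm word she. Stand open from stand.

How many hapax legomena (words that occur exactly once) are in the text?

11

Frequencies: from:3, am:3, her:2, market:2, storm:2, call:2, word:2, stand:2, rope:1, angry:1, cloth:1, moon:1, with:1, door:1, arrive:1, calm:1, farmer:1, she:1, open:1
Hapax (freq=1): angry, arrive, calm, cloth, door, farmer, moon, open, rope, she, with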